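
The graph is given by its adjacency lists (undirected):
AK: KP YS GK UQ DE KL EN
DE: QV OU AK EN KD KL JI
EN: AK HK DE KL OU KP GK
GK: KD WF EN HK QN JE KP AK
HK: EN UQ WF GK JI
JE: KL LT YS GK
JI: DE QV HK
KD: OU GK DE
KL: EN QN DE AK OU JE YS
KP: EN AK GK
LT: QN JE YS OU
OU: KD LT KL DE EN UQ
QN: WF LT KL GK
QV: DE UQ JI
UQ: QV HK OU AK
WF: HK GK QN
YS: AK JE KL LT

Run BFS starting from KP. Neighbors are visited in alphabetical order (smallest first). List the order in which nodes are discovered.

Visit KP; enqueue AK, EN, GK → queue [AK, EN, GK]
Visit AK; enqueue DE, KL, UQ, YS → queue [EN, GK, DE, KL, UQ, YS]
Visit EN; enqueue HK, OU → queue [GK, DE, KL, UQ, YS, HK, OU]
Visit GK; enqueue JE, KD, QN, WF → queue [DE, KL, UQ, YS, HK, OU, JE, KD, QN, WF]
Visit DE; enqueue JI, QV → queue [KL, UQ, YS, HK, OU, JE, KD, QN, WF, JI, QV]
Visit KL → queue [UQ, YS, HK, OU, JE, KD, QN, WF, JI, QV]
Visit UQ → queue [YS, HK, OU, JE, KD, QN, WF, JI, QV]
Visit YS; enqueue LT → queue [HK, OU, JE, KD, QN, WF, JI, QV, LT]
Visit HK → queue [OU, JE, KD, QN, WF, JI, QV, LT]
Visit OU → queue [JE, KD, QN, WF, JI, QV, LT]
Visit JE → queue [KD, QN, WF, JI, QV, LT]
Visit KD → queue [QN, WF, JI, QV, LT]
Visit QN → queue [WF, JI, QV, LT]
Visit WF → queue [JI, QV, LT]
Visit JI → queue [QV, LT]
Visit QV → queue [LT]
Visit LT → queue []

KP AK EN GK DE KL UQ YS HK OU JE KD QN WF JI QV LT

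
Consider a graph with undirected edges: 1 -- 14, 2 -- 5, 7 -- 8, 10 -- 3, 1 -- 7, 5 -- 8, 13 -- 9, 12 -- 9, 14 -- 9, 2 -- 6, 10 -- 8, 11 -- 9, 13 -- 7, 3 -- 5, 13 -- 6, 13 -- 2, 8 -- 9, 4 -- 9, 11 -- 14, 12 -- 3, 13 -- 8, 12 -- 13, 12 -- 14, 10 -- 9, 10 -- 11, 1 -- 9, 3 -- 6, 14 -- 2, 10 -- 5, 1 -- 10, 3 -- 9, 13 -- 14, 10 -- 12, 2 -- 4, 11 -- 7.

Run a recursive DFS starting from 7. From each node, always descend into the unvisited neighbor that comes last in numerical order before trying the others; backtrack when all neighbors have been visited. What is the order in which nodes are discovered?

7, 13, 14, 12, 10, 11, 9, 8, 5, 3, 6, 2, 4, 1

Visit 7
7 → 13
13 → 14
14 → 12
12 → 10
10 → 11
11 → 9
9 → 8
8 → 5
5 → 3
3 → 6
6 → 2
2 → 4
9 → 1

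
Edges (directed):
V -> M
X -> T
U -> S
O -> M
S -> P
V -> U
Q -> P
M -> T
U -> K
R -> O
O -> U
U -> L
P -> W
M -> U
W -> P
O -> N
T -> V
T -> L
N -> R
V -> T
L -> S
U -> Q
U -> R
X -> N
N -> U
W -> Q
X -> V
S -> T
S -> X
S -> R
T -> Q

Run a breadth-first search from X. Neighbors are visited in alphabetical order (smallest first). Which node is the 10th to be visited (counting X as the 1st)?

Visit X; enqueue N, T, V → queue [N, T, V]
Visit N; enqueue R, U → queue [T, V, R, U]
Visit T; enqueue L, Q → queue [V, R, U, L, Q]
Visit V; enqueue M → queue [R, U, L, Q, M]
Visit R; enqueue O → queue [U, L, Q, M, O]
Visit U; enqueue K, S → queue [L, Q, M, O, K, S]
Visit L → queue [Q, M, O, K, S]
Visit Q; enqueue P → queue [M, O, K, S, P]
Visit M → queue [O, K, S, P]
Visit O → queue [K, S, P]
Visit K → queue [S, P]
Visit S → queue [P]
Visit P; enqueue W → queue [W]
Visit W → queue []

Visit order: X, N, T, V, R, U, L, Q, M, O, K, S, P, W

O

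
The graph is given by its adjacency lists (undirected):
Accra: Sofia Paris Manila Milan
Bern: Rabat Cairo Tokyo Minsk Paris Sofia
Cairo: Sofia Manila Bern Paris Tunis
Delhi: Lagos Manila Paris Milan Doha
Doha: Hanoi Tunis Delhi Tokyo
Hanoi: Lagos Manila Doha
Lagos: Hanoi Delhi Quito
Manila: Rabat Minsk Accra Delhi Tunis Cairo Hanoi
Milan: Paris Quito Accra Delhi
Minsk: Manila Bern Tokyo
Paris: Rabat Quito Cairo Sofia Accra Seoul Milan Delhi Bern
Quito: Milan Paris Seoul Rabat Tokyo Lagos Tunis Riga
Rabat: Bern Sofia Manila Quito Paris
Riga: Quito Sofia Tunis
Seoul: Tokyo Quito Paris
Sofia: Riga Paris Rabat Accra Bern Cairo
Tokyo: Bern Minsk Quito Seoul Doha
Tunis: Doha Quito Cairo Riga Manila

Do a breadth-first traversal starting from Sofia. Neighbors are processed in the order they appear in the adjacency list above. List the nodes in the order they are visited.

Sofia, Riga, Paris, Rabat, Accra, Bern, Cairo, Quito, Tunis, Seoul, Milan, Delhi, Manila, Tokyo, Minsk, Lagos, Doha, Hanoi

Visit Sofia; enqueue Riga, Paris, Rabat, Accra, Bern, Cairo → queue [Riga, Paris, Rabat, Accra, Bern, Cairo]
Visit Riga; enqueue Quito, Tunis → queue [Paris, Rabat, Accra, Bern, Cairo, Quito, Tunis]
Visit Paris; enqueue Seoul, Milan, Delhi → queue [Rabat, Accra, Bern, Cairo, Quito, Tunis, Seoul, Milan, Delhi]
Visit Rabat; enqueue Manila → queue [Accra, Bern, Cairo, Quito, Tunis, Seoul, Milan, Delhi, Manila]
Visit Accra → queue [Bern, Cairo, Quito, Tunis, Seoul, Milan, Delhi, Manila]
Visit Bern; enqueue Tokyo, Minsk → queue [Cairo, Quito, Tunis, Seoul, Milan, Delhi, Manila, Tokyo, Minsk]
Visit Cairo → queue [Quito, Tunis, Seoul, Milan, Delhi, Manila, Tokyo, Minsk]
Visit Quito; enqueue Lagos → queue [Tunis, Seoul, Milan, Delhi, Manila, Tokyo, Minsk, Lagos]
Visit Tunis; enqueue Doha → queue [Seoul, Milan, Delhi, Manila, Tokyo, Minsk, Lagos, Doha]
Visit Seoul → queue [Milan, Delhi, Manila, Tokyo, Minsk, Lagos, Doha]
Visit Milan → queue [Delhi, Manila, Tokyo, Minsk, Lagos, Doha]
Visit Delhi → queue [Manila, Tokyo, Minsk, Lagos, Doha]
Visit Manila; enqueue Hanoi → queue [Tokyo, Minsk, Lagos, Doha, Hanoi]
Visit Tokyo → queue [Minsk, Lagos, Doha, Hanoi]
Visit Minsk → queue [Lagos, Doha, Hanoi]
Visit Lagos → queue [Doha, Hanoi]
Visit Doha → queue [Hanoi]
Visit Hanoi → queue []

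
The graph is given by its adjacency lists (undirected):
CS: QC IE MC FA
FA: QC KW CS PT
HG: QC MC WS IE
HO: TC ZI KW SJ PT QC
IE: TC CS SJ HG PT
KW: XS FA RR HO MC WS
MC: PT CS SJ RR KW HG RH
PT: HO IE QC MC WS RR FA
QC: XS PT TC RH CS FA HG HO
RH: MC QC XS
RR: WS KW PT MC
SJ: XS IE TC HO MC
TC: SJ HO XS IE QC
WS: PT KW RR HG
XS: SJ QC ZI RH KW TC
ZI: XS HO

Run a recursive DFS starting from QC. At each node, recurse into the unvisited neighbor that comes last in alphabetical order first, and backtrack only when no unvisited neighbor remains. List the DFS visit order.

Visit QC
QC → XS
XS → ZI
ZI → HO
HO → TC
TC → SJ
SJ → MC
MC → RR
RR → WS
WS → PT
PT → IE
IE → HG
IE → CS
CS → FA
FA → KW
MC → RH

QC XS ZI HO TC SJ MC RR WS PT IE HG CS FA KW RH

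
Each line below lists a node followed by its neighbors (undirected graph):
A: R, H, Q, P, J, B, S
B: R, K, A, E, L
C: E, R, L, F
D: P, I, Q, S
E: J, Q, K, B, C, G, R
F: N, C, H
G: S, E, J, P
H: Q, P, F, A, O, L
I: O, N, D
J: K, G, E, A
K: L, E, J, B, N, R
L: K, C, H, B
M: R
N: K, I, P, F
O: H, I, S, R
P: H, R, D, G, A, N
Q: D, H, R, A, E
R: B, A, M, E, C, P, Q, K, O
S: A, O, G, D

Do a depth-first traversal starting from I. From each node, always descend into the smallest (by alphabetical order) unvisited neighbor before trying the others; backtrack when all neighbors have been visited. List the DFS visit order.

Visit I
I → D
D → P
P → A
A → B
B → E
E → C
C → F
F → H
H → L
L → K
K → J
J → G
G → S
S → O
O → R
R → M
R → Q
K → N

I, D, P, A, B, E, C, F, H, L, K, J, G, S, O, R, M, Q, N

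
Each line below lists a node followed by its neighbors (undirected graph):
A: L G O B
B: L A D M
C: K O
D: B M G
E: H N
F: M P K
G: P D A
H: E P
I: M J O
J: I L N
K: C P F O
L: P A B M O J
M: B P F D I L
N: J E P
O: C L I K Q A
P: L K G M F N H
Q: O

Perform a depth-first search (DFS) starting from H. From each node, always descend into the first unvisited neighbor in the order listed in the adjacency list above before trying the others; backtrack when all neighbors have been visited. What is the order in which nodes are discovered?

H → E → N → J → I → M → B → L → P → K → C → O → Q → A → G → D → F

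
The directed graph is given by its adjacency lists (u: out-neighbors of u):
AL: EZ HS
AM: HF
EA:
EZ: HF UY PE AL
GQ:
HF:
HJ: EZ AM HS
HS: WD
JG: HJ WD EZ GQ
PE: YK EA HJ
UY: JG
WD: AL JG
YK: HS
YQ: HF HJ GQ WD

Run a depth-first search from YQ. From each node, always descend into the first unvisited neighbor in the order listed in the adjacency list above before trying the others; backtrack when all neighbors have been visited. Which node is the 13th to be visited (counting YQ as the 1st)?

Visit YQ
YQ → HF
YQ → HJ
HJ → EZ
EZ → UY
UY → JG
JG → WD
WD → AL
AL → HS
JG → GQ
EZ → PE
PE → YK
PE → EA
HJ → AM

Visit order: YQ, HF, HJ, EZ, UY, JG, WD, AL, HS, GQ, PE, YK, EA, AM

EA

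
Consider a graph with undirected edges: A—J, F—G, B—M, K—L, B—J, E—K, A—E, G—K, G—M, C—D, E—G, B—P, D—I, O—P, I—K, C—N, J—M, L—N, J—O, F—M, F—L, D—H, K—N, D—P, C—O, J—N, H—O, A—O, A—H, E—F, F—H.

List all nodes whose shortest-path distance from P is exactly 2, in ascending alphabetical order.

Level 0: P
Level 1: B, D, O
Level 2: A, C, H, I, J, M
Level 3: E, F, G, K, N
Level 4: L

A, C, H, I, J, M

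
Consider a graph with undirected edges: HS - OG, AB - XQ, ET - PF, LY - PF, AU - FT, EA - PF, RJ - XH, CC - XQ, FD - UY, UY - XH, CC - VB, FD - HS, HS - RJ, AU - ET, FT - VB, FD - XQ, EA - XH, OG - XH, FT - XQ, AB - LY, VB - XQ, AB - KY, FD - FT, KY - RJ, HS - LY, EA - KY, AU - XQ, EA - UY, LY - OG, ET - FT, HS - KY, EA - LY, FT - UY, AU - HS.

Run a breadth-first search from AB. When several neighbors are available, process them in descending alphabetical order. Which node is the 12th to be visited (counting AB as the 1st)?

HS

Visit AB; enqueue XQ, LY, KY → queue [XQ, LY, KY]
Visit XQ; enqueue VB, FT, FD, CC, AU → queue [LY, KY, VB, FT, FD, CC, AU]
Visit LY; enqueue PF, OG, HS, EA → queue [KY, VB, FT, FD, CC, AU, PF, OG, HS, EA]
Visit KY; enqueue RJ → queue [VB, FT, FD, CC, AU, PF, OG, HS, EA, RJ]
Visit VB → queue [FT, FD, CC, AU, PF, OG, HS, EA, RJ]
Visit FT; enqueue UY, ET → queue [FD, CC, AU, PF, OG, HS, EA, RJ, UY, ET]
Visit FD → queue [CC, AU, PF, OG, HS, EA, RJ, UY, ET]
Visit CC → queue [AU, PF, OG, HS, EA, RJ, UY, ET]
Visit AU → queue [PF, OG, HS, EA, RJ, UY, ET]
Visit PF → queue [OG, HS, EA, RJ, UY, ET]
Visit OG; enqueue XH → queue [HS, EA, RJ, UY, ET, XH]
Visit HS → queue [EA, RJ, UY, ET, XH]
Visit EA → queue [RJ, UY, ET, XH]
Visit RJ → queue [UY, ET, XH]
Visit UY → queue [ET, XH]
Visit ET → queue [XH]
Visit XH → queue []

Visit order: AB, XQ, LY, KY, VB, FT, FD, CC, AU, PF, OG, HS, EA, RJ, UY, ET, XH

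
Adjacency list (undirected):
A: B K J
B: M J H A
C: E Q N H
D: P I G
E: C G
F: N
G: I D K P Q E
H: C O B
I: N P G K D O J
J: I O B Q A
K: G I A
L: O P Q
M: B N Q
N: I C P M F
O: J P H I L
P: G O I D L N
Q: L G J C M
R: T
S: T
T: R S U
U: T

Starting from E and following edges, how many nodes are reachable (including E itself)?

BFS from E visits: E, C, G, Q, N, H, I, D, K, P, L, J, M, F, O, B, A
Reachable nodes: 17 of 21 total.

17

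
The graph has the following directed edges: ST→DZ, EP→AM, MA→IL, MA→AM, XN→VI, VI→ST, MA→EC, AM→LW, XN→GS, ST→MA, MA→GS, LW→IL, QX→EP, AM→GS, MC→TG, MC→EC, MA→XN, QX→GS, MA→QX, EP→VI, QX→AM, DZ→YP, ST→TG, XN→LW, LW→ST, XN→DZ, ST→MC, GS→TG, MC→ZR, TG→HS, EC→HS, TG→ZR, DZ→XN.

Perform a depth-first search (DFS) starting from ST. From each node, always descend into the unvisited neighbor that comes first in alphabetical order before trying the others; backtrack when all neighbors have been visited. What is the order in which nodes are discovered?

Visit ST
ST → DZ
DZ → XN
XN → GS
GS → TG
TG → HS
TG → ZR
XN → LW
LW → IL
XN → VI
DZ → YP
ST → MA
MA → AM
MA → EC
MA → QX
QX → EP
ST → MC

ST -> DZ -> XN -> GS -> TG -> HS -> ZR -> LW -> IL -> VI -> YP -> MA -> AM -> EC -> QX -> EP -> MC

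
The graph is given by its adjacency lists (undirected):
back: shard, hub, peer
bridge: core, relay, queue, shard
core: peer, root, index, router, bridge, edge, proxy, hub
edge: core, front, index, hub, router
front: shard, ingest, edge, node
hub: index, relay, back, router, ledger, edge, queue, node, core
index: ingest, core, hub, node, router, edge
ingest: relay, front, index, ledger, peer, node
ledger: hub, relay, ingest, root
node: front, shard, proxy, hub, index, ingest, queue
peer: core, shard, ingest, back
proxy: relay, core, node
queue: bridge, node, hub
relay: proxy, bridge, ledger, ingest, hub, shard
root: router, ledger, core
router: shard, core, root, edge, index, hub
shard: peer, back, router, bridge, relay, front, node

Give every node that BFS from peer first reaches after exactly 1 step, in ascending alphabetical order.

Level 0: peer
Level 1: back, core, ingest, shard
Level 2: bridge, edge, front, hub, index, ledger, node, proxy, relay, root, router
Level 3: queue

back, core, ingest, shard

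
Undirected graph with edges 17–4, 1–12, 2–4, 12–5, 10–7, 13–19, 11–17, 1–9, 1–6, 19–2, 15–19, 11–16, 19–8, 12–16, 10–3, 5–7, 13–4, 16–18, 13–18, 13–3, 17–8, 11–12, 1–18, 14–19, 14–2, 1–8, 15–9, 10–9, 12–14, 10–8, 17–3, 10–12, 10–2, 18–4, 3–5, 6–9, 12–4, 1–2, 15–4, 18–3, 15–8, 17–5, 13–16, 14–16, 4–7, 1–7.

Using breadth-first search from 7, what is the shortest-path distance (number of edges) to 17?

2

Level 0: 7
Level 1: 1, 4, 5, 10
Level 2: 2, 3, 6, 8, 9, 12, 13, 15, 17, 18
Level 3: 11, 14, 16, 19
17 first appears at level 2.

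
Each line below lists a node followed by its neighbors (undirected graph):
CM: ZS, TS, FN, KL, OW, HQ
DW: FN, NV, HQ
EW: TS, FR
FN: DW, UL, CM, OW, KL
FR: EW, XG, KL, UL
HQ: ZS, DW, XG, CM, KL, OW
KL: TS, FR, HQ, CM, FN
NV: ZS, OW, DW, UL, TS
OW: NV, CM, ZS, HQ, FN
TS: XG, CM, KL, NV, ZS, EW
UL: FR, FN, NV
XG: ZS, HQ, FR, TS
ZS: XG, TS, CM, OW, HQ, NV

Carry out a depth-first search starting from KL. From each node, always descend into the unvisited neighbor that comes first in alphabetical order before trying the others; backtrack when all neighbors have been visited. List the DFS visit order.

KL -> CM -> FN -> DW -> HQ -> OW -> NV -> TS -> EW -> FR -> UL -> XG -> ZS

Visit KL
KL → CM
CM → FN
FN → DW
DW → HQ
HQ → OW
OW → NV
NV → TS
TS → EW
EW → FR
FR → UL
FR → XG
XG → ZS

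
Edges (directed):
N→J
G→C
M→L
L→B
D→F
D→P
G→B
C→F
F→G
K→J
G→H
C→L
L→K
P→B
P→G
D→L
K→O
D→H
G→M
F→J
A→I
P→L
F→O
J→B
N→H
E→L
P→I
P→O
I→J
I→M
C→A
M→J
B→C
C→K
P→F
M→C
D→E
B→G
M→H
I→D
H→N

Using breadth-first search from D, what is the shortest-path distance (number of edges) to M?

Level 0: D
Level 1: E, F, H, L, P
Level 2: B, G, I, J, K, N, O
Level 3: C, M
Level 4: A
M first appears at level 3.

3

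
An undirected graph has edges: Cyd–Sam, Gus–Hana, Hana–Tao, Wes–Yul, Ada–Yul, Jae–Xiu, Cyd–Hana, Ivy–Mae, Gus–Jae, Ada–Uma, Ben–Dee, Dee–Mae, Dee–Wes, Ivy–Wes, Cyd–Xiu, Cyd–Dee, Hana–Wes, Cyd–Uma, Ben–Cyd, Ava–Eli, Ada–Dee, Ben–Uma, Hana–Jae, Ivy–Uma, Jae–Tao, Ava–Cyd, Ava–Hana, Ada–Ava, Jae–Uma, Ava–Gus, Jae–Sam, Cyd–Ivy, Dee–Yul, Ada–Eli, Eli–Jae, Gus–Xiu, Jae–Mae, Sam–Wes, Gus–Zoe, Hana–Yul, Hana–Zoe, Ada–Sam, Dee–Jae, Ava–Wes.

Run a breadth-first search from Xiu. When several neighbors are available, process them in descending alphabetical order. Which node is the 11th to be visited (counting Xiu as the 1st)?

Dee

Visit Xiu; enqueue Jae, Gus, Cyd → queue [Jae, Gus, Cyd]
Visit Jae; enqueue Uma, Tao, Sam, Mae, Hana, Eli, Dee → queue [Gus, Cyd, Uma, Tao, Sam, Mae, Hana, Eli, Dee]
Visit Gus; enqueue Zoe, Ava → queue [Cyd, Uma, Tao, Sam, Mae, Hana, Eli, Dee, Zoe, Ava]
Visit Cyd; enqueue Ivy, Ben → queue [Uma, Tao, Sam, Mae, Hana, Eli, Dee, Zoe, Ava, Ivy, Ben]
Visit Uma; enqueue Ada → queue [Tao, Sam, Mae, Hana, Eli, Dee, Zoe, Ava, Ivy, Ben, Ada]
Visit Tao → queue [Sam, Mae, Hana, Eli, Dee, Zoe, Ava, Ivy, Ben, Ada]
Visit Sam; enqueue Wes → queue [Mae, Hana, Eli, Dee, Zoe, Ava, Ivy, Ben, Ada, Wes]
Visit Mae → queue [Hana, Eli, Dee, Zoe, Ava, Ivy, Ben, Ada, Wes]
Visit Hana; enqueue Yul → queue [Eli, Dee, Zoe, Ava, Ivy, Ben, Ada, Wes, Yul]
Visit Eli → queue [Dee, Zoe, Ava, Ivy, Ben, Ada, Wes, Yul]
Visit Dee → queue [Zoe, Ava, Ivy, Ben, Ada, Wes, Yul]
Visit Zoe → queue [Ava, Ivy, Ben, Ada, Wes, Yul]
Visit Ava → queue [Ivy, Ben, Ada, Wes, Yul]
Visit Ivy → queue [Ben, Ada, Wes, Yul]
Visit Ben → queue [Ada, Wes, Yul]
Visit Ada → queue [Wes, Yul]
Visit Wes → queue [Yul]
Visit Yul → queue []

Visit order: Xiu, Jae, Gus, Cyd, Uma, Tao, Sam, Mae, Hana, Eli, Dee, Zoe, Ava, Ivy, Ben, Ada, Wes, Yul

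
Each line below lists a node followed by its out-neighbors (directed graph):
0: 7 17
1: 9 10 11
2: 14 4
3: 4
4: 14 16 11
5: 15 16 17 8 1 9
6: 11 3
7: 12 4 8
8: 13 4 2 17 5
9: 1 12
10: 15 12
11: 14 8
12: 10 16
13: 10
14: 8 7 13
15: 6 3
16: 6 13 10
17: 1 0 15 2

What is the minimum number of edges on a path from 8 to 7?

3

Level 0: 8
Level 1: 2, 4, 5, 13, 17
Level 2: 0, 1, 9, 10, 11, 14, 15, 16
Level 3: 3, 6, 7, 12
7 first appears at level 3.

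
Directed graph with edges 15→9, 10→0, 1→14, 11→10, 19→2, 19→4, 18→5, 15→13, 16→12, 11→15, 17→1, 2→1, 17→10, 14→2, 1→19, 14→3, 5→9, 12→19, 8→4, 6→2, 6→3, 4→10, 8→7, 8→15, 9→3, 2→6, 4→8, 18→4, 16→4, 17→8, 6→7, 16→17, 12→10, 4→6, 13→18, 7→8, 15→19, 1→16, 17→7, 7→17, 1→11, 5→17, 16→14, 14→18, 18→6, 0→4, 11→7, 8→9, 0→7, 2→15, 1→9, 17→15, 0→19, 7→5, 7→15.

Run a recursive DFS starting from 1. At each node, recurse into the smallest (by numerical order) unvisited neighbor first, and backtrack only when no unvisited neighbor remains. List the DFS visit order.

Visit 1
1 → 9
9 → 3
1 → 11
11 → 7
7 → 5
5 → 17
17 → 8
8 → 4
4 → 6
6 → 2
2 → 15
15 → 13
13 → 18
15 → 19
4 → 10
10 → 0
1 → 14
1 → 16
16 → 12

1, 9, 3, 11, 7, 5, 17, 8, 4, 6, 2, 15, 13, 18, 19, 10, 0, 14, 16, 12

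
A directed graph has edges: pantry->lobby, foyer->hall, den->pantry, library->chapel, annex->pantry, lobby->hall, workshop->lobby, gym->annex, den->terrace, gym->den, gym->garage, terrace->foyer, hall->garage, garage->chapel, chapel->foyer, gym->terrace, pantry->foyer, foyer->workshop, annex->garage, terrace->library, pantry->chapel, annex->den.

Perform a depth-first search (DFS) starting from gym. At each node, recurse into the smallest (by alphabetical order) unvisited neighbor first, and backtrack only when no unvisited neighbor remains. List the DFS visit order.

Visit gym
gym → annex
annex → den
den → pantry
pantry → chapel
chapel → foyer
foyer → hall
hall → garage
foyer → workshop
workshop → lobby
den → terrace
terrace → library

gym, annex, den, pantry, chapel, foyer, hall, garage, workshop, lobby, terrace, library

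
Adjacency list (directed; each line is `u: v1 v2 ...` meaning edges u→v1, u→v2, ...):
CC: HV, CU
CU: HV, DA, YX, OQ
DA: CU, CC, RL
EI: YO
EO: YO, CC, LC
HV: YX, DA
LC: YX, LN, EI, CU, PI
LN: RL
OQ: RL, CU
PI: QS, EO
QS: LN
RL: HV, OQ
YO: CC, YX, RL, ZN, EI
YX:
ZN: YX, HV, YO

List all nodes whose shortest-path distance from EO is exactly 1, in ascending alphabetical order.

Level 0: EO
Level 1: CC, LC, YO
Level 2: CU, EI, HV, LN, PI, RL, YX, ZN
Level 3: DA, OQ, QS

CC, LC, YO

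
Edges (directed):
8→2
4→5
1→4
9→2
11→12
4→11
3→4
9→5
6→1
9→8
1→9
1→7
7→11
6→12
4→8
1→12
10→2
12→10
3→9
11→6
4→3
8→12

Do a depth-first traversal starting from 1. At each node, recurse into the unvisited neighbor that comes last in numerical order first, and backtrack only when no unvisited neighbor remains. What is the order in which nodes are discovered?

1 -> 12 -> 10 -> 2 -> 9 -> 8 -> 5 -> 7 -> 11 -> 6 -> 4 -> 3

Visit 1
1 → 12
12 → 10
10 → 2
1 → 9
9 → 8
9 → 5
1 → 7
7 → 11
11 → 6
1 → 4
4 → 3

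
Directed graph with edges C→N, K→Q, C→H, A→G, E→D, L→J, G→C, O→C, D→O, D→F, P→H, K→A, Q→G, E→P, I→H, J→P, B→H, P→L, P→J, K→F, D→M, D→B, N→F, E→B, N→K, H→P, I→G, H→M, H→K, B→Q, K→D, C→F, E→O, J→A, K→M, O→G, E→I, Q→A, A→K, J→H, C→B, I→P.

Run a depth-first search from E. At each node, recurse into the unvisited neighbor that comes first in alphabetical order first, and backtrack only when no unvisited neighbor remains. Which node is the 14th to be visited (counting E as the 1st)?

P

Visit E
E → B
B → H
H → K
K → A
A → G
G → C
C → F
C → N
K → D
D → M
D → O
K → Q
H → P
P → J
P → L
E → I

Visit order: E, B, H, K, A, G, C, F, N, D, M, O, Q, P, J, L, I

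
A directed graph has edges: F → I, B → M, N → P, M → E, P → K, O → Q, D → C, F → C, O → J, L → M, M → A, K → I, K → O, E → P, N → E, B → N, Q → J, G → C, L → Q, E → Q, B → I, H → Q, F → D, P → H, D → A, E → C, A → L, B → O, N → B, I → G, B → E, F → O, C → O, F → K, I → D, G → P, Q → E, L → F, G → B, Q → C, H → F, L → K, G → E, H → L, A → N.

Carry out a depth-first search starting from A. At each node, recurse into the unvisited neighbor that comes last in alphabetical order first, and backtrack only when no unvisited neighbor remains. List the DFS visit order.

Visit A
A → N
N → P
P → K
K → O
O → Q
Q → J
Q → E
E → C
K → I
I → G
G → B
B → M
I → D
P → H
H → L
L → F

A, N, P, K, O, Q, J, E, C, I, G, B, M, D, H, L, F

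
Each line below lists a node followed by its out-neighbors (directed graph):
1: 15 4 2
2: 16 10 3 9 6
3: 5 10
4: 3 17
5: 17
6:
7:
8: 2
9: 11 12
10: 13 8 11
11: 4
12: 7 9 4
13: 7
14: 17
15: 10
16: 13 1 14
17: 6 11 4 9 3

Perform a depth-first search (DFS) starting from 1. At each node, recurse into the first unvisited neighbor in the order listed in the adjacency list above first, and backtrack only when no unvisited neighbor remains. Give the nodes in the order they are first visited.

1 -> 15 -> 10 -> 13 -> 7 -> 8 -> 2 -> 16 -> 14 -> 17 -> 6 -> 11 -> 4 -> 3 -> 5 -> 9 -> 12

Visit 1
1 → 15
15 → 10
10 → 13
13 → 7
10 → 8
8 → 2
2 → 16
16 → 14
14 → 17
17 → 6
17 → 11
11 → 4
4 → 3
3 → 5
17 → 9
9 → 12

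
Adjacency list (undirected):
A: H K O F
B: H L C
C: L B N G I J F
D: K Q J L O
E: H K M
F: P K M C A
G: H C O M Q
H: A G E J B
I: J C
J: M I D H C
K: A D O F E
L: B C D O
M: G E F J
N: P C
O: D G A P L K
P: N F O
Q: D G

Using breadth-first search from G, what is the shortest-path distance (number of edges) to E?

Level 0: G
Level 1: C, H, M, O, Q
Level 2: A, B, D, E, F, I, J, K, L, N, P
E first appears at level 2.

2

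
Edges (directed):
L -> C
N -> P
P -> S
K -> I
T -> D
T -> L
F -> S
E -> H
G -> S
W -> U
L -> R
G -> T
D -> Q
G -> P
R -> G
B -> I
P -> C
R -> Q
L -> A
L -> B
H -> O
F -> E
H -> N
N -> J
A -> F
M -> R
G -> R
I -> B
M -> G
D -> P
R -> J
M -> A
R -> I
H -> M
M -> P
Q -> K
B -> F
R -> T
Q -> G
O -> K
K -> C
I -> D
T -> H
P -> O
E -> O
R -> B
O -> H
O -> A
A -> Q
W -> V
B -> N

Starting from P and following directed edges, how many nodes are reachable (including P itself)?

20

BFS from P visits: P, C, O, S, A, H, K, F, Q, M, N, I, E, G, R, J, B, D, T, L
Reachable nodes: 20 of 23 total.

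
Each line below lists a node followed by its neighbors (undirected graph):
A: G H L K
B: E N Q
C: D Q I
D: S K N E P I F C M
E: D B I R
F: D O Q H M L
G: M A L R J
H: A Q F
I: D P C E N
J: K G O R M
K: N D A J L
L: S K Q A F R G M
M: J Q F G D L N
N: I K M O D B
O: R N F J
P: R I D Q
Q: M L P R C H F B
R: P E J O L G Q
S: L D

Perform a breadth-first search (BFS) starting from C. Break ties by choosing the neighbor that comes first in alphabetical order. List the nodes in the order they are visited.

Visit C; enqueue D, I, Q → queue [D, I, Q]
Visit D; enqueue E, F, K, M, N, P, S → queue [I, Q, E, F, K, M, N, P, S]
Visit I → queue [Q, E, F, K, M, N, P, S]
Visit Q; enqueue B, H, L, R → queue [E, F, K, M, N, P, S, B, H, L, R]
Visit E → queue [F, K, M, N, P, S, B, H, L, R]
Visit F; enqueue O → queue [K, M, N, P, S, B, H, L, R, O]
Visit K; enqueue A, J → queue [M, N, P, S, B, H, L, R, O, A, J]
Visit M; enqueue G → queue [N, P, S, B, H, L, R, O, A, J, G]
Visit N → queue [P, S, B, H, L, R, O, A, J, G]
Visit P → queue [S, B, H, L, R, O, A, J, G]
Visit S → queue [B, H, L, R, O, A, J, G]
Visit B → queue [H, L, R, O, A, J, G]
Visit H → queue [L, R, O, A, J, G]
Visit L → queue [R, O, A, J, G]
Visit R → queue [O, A, J, G]
Visit O → queue [A, J, G]
Visit A → queue [J, G]
Visit J → queue [G]
Visit G → queue []

C → D → I → Q → E → F → K → M → N → P → S → B → H → L → R → O → A → J → G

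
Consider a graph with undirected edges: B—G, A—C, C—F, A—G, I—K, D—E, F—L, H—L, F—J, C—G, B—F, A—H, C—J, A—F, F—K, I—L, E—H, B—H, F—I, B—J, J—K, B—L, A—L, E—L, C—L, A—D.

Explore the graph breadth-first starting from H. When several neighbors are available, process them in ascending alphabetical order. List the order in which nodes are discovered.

H A B E L C D F G J I K

Visit H; enqueue A, B, E, L → queue [A, B, E, L]
Visit A; enqueue C, D, F, G → queue [B, E, L, C, D, F, G]
Visit B; enqueue J → queue [E, L, C, D, F, G, J]
Visit E → queue [L, C, D, F, G, J]
Visit L; enqueue I → queue [C, D, F, G, J, I]
Visit C → queue [D, F, G, J, I]
Visit D → queue [F, G, J, I]
Visit F; enqueue K → queue [G, J, I, K]
Visit G → queue [J, I, K]
Visit J → queue [I, K]
Visit I → queue [K]
Visit K → queue []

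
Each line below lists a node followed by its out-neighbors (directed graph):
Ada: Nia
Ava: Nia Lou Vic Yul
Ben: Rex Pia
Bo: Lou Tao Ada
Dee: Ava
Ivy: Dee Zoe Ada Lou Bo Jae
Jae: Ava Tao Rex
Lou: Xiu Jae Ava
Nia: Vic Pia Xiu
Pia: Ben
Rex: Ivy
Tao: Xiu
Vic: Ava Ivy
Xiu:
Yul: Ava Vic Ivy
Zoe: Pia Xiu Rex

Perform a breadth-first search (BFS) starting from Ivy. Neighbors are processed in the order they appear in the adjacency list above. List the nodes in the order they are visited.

Ivy Dee Zoe Ada Lou Bo Jae Ava Pia Xiu Rex Nia Tao Vic Yul Ben

Visit Ivy; enqueue Dee, Zoe, Ada, Lou, Bo, Jae → queue [Dee, Zoe, Ada, Lou, Bo, Jae]
Visit Dee; enqueue Ava → queue [Zoe, Ada, Lou, Bo, Jae, Ava]
Visit Zoe; enqueue Pia, Xiu, Rex → queue [Ada, Lou, Bo, Jae, Ava, Pia, Xiu, Rex]
Visit Ada; enqueue Nia → queue [Lou, Bo, Jae, Ava, Pia, Xiu, Rex, Nia]
Visit Lou → queue [Bo, Jae, Ava, Pia, Xiu, Rex, Nia]
Visit Bo; enqueue Tao → queue [Jae, Ava, Pia, Xiu, Rex, Nia, Tao]
Visit Jae → queue [Ava, Pia, Xiu, Rex, Nia, Tao]
Visit Ava; enqueue Vic, Yul → queue [Pia, Xiu, Rex, Nia, Tao, Vic, Yul]
Visit Pia; enqueue Ben → queue [Xiu, Rex, Nia, Tao, Vic, Yul, Ben]
Visit Xiu → queue [Rex, Nia, Tao, Vic, Yul, Ben]
Visit Rex → queue [Nia, Tao, Vic, Yul, Ben]
Visit Nia → queue [Tao, Vic, Yul, Ben]
Visit Tao → queue [Vic, Yul, Ben]
Visit Vic → queue [Yul, Ben]
Visit Yul → queue [Ben]
Visit Ben → queue []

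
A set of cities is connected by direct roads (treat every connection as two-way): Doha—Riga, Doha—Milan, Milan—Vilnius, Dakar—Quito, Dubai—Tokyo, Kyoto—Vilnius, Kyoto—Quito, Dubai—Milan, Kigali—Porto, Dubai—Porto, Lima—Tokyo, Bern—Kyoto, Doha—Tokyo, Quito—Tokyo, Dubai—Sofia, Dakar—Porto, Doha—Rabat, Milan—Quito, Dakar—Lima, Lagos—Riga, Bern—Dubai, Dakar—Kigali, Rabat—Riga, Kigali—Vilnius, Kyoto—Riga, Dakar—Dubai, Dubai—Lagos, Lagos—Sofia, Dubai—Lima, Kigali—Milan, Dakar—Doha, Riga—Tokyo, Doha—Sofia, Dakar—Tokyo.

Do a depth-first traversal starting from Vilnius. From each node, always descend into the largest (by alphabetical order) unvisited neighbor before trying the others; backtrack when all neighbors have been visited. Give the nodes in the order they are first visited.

Vilnius Milan Quito Tokyo Riga Rabat Doha Sofia Lagos Dubai Porto Kigali Dakar Lima Bern Kyoto

Visit Vilnius
Vilnius → Milan
Milan → Quito
Quito → Tokyo
Tokyo → Riga
Riga → Rabat
Rabat → Doha
Doha → Sofia
Sofia → Lagos
Lagos → Dubai
Dubai → Porto
Porto → Kigali
Kigali → Dakar
Dakar → Lima
Dubai → Bern
Bern → Kyoto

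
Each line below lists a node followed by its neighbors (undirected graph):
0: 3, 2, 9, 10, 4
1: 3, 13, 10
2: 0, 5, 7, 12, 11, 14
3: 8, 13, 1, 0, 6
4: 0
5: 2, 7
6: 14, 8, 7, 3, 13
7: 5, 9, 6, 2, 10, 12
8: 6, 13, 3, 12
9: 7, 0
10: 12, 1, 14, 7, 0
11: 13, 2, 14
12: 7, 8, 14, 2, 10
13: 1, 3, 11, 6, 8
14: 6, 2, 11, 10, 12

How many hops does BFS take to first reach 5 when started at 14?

Level 0: 14
Level 1: 2, 6, 10, 11, 12
Level 2: 0, 1, 3, 5, 7, 8, 13
Level 3: 4, 9
5 first appears at level 2.

2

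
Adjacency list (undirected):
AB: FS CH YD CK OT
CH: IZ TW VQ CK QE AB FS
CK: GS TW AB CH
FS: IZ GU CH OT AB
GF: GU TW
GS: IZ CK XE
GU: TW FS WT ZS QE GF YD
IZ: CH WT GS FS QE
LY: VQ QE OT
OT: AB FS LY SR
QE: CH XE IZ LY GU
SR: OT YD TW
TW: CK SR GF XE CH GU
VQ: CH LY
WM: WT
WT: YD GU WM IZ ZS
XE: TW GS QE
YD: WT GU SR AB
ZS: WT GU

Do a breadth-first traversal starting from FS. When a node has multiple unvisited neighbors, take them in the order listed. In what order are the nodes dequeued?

Visit FS; enqueue IZ, GU, CH, OT, AB → queue [IZ, GU, CH, OT, AB]
Visit IZ; enqueue WT, GS, QE → queue [GU, CH, OT, AB, WT, GS, QE]
Visit GU; enqueue TW, ZS, GF, YD → queue [CH, OT, AB, WT, GS, QE, TW, ZS, GF, YD]
Visit CH; enqueue VQ, CK → queue [OT, AB, WT, GS, QE, TW, ZS, GF, YD, VQ, CK]
Visit OT; enqueue LY, SR → queue [AB, WT, GS, QE, TW, ZS, GF, YD, VQ, CK, LY, SR]
Visit AB → queue [WT, GS, QE, TW, ZS, GF, YD, VQ, CK, LY, SR]
Visit WT; enqueue WM → queue [GS, QE, TW, ZS, GF, YD, VQ, CK, LY, SR, WM]
Visit GS; enqueue XE → queue [QE, TW, ZS, GF, YD, VQ, CK, LY, SR, WM, XE]
Visit QE → queue [TW, ZS, GF, YD, VQ, CK, LY, SR, WM, XE]
Visit TW → queue [ZS, GF, YD, VQ, CK, LY, SR, WM, XE]
Visit ZS → queue [GF, YD, VQ, CK, LY, SR, WM, XE]
Visit GF → queue [YD, VQ, CK, LY, SR, WM, XE]
Visit YD → queue [VQ, CK, LY, SR, WM, XE]
Visit VQ → queue [CK, LY, SR, WM, XE]
Visit CK → queue [LY, SR, WM, XE]
Visit LY → queue [SR, WM, XE]
Visit SR → queue [WM, XE]
Visit WM → queue [XE]
Visit XE → queue []

FS -> IZ -> GU -> CH -> OT -> AB -> WT -> GS -> QE -> TW -> ZS -> GF -> YD -> VQ -> CK -> LY -> SR -> WM -> XE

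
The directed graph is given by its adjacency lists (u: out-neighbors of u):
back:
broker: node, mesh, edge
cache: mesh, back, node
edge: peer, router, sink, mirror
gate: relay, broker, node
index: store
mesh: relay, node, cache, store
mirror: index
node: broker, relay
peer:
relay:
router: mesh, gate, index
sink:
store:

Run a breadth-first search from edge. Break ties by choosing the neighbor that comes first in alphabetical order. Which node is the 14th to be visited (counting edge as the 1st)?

Visit edge; enqueue mirror, peer, router, sink → queue [mirror, peer, router, sink]
Visit mirror; enqueue index → queue [peer, router, sink, index]
Visit peer → queue [router, sink, index]
Visit router; enqueue gate, mesh → queue [sink, index, gate, mesh]
Visit sink → queue [index, gate, mesh]
Visit index; enqueue store → queue [gate, mesh, store]
Visit gate; enqueue broker, node, relay → queue [mesh, store, broker, node, relay]
Visit mesh; enqueue cache → queue [store, broker, node, relay, cache]
Visit store → queue [broker, node, relay, cache]
Visit broker → queue [node, relay, cache]
Visit node → queue [relay, cache]
Visit relay → queue [cache]
Visit cache; enqueue back → queue [back]
Visit back → queue []

Visit order: edge, mirror, peer, router, sink, index, gate, mesh, store, broker, node, relay, cache, back

back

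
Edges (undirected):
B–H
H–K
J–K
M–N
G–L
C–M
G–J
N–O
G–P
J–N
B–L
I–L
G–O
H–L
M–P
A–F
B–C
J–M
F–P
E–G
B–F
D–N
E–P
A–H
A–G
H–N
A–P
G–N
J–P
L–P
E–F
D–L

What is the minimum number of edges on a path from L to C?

2

Level 0: L
Level 1: B, D, G, H, I, P
Level 2: A, C, E, F, J, K, M, N, O
C first appears at level 2.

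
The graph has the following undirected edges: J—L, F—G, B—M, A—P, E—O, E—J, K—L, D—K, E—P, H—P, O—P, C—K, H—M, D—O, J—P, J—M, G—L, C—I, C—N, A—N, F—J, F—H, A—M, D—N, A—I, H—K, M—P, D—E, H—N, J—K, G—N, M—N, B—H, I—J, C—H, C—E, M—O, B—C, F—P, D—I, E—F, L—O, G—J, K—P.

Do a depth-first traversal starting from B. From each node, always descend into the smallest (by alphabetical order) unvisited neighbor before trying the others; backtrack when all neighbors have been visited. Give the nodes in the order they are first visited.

Visit B
B → C
C → E
E → D
D → I
I → A
A → M
M → H
H → F
F → G
G → J
J → K
K → L
L → O
O → P
G → N

B → C → E → D → I → A → M → H → F → G → J → K → L → O → P → N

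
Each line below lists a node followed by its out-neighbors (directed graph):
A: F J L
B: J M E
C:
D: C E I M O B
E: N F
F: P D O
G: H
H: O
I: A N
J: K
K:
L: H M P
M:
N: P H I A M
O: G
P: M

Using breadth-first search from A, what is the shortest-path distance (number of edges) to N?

4

Level 0: A
Level 1: F, J, L
Level 2: D, H, K, M, O, P
Level 3: B, C, E, G, I
Level 4: N
N first appears at level 4.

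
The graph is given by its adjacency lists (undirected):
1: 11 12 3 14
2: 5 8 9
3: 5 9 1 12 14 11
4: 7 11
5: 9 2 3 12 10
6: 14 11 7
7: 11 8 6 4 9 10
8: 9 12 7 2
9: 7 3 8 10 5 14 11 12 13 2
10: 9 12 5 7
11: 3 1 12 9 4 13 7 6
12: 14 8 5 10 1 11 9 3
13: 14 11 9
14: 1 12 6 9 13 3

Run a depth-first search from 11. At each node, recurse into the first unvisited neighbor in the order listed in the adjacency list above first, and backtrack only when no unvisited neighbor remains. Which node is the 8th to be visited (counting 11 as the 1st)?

14

Visit 11
11 → 3
3 → 5
5 → 9
9 → 7
7 → 8
8 → 12
12 → 14
14 → 1
14 → 6
14 → 13
12 → 10
8 → 2
7 → 4

Visit order: 11, 3, 5, 9, 7, 8, 12, 14, 1, 6, 13, 10, 2, 4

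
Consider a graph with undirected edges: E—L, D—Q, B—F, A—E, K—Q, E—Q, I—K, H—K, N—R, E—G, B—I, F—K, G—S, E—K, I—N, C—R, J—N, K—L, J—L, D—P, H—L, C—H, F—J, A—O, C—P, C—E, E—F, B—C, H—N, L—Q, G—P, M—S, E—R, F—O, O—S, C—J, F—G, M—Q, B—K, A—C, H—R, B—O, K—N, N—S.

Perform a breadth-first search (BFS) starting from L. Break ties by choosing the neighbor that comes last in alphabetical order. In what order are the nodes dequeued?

L, Q, K, J, H, E, M, D, N, I, F, B, C, R, G, A, S, P, O

Visit L; enqueue Q, K, J, H, E → queue [Q, K, J, H, E]
Visit Q; enqueue M, D → queue [K, J, H, E, M, D]
Visit K; enqueue N, I, F, B → queue [J, H, E, M, D, N, I, F, B]
Visit J; enqueue C → queue [H, E, M, D, N, I, F, B, C]
Visit H; enqueue R → queue [E, M, D, N, I, F, B, C, R]
Visit E; enqueue G, A → queue [M, D, N, I, F, B, C, R, G, A]
Visit M; enqueue S → queue [D, N, I, F, B, C, R, G, A, S]
Visit D; enqueue P → queue [N, I, F, B, C, R, G, A, S, P]
Visit N → queue [I, F, B, C, R, G, A, S, P]
Visit I → queue [F, B, C, R, G, A, S, P]
Visit F; enqueue O → queue [B, C, R, G, A, S, P, O]
Visit B → queue [C, R, G, A, S, P, O]
Visit C → queue [R, G, A, S, P, O]
Visit R → queue [G, A, S, P, O]
Visit G → queue [A, S, P, O]
Visit A → queue [S, P, O]
Visit S → queue [P, O]
Visit P → queue [O]
Visit O → queue []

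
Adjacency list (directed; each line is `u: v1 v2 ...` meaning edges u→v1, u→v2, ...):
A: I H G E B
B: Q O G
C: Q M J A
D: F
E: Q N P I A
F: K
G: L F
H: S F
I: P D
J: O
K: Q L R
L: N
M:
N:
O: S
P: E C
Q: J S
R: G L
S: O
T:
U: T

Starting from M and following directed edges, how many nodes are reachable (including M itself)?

BFS from M visits: M
Reachable nodes: 1 of 21 total.

1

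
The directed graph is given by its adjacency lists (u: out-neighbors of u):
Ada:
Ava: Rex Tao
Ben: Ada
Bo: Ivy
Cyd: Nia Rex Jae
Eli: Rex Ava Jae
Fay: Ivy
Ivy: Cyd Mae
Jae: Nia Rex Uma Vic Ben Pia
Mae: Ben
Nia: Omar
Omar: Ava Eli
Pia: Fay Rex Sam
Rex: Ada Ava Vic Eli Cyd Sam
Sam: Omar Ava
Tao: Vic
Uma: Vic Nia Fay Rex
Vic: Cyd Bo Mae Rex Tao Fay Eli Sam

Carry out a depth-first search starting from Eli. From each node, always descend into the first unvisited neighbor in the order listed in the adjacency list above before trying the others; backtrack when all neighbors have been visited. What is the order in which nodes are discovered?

Visit Eli
Eli → Rex
Rex → Ada
Rex → Ava
Ava → Tao
Tao → Vic
Vic → Cyd
Cyd → Nia
Nia → Omar
Cyd → Jae
Jae → Uma
Uma → Fay
Fay → Ivy
Ivy → Mae
Mae → Ben
Jae → Pia
Pia → Sam
Vic → Bo

Eli, Rex, Ada, Ava, Tao, Vic, Cyd, Nia, Omar, Jae, Uma, Fay, Ivy, Mae, Ben, Pia, Sam, Bo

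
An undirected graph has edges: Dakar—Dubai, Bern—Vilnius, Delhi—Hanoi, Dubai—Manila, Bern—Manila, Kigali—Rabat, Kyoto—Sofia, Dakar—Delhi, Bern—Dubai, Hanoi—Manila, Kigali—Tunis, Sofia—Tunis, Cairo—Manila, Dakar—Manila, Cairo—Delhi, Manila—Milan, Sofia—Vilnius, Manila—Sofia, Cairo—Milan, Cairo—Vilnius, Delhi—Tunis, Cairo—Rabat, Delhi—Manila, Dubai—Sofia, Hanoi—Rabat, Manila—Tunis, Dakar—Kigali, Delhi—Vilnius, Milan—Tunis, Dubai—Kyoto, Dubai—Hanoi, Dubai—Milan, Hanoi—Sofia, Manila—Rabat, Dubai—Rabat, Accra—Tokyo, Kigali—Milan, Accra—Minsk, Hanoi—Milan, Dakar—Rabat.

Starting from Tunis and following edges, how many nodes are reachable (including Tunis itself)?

BFS from Tunis visits: Tunis, Sofia, Milan, Manila, Kigali, Delhi, Vilnius, Kyoto, Hanoi, Dubai, Cairo, Rabat, Dakar, Bern
Reachable nodes: 14 of 17 total.

14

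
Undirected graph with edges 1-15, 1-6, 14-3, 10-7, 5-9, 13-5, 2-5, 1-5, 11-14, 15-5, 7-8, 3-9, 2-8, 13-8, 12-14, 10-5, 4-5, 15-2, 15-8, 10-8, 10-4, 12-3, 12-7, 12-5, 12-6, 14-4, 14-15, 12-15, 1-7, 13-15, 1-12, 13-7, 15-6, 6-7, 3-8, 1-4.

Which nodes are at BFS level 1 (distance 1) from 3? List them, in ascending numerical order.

8, 9, 12, 14

Level 0: 3
Level 1: 8, 9, 12, 14
Level 2: 1, 2, 4, 5, 6, 7, 10, 11, 13, 15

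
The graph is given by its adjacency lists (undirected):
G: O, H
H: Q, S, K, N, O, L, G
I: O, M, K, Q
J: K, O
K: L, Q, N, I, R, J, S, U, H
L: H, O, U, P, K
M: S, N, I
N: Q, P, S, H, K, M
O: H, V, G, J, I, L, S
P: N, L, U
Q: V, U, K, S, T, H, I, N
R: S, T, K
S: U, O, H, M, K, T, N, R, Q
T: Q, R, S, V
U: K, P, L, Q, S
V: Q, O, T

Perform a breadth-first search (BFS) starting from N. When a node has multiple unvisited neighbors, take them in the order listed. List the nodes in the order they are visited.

N, Q, P, S, H, K, M, V, U, T, I, L, O, R, G, J

Visit N; enqueue Q, P, S, H, K, M → queue [Q, P, S, H, K, M]
Visit Q; enqueue V, U, T, I → queue [P, S, H, K, M, V, U, T, I]
Visit P; enqueue L → queue [S, H, K, M, V, U, T, I, L]
Visit S; enqueue O, R → queue [H, K, M, V, U, T, I, L, O, R]
Visit H; enqueue G → queue [K, M, V, U, T, I, L, O, R, G]
Visit K; enqueue J → queue [M, V, U, T, I, L, O, R, G, J]
Visit M → queue [V, U, T, I, L, O, R, G, J]
Visit V → queue [U, T, I, L, O, R, G, J]
Visit U → queue [T, I, L, O, R, G, J]
Visit T → queue [I, L, O, R, G, J]
Visit I → queue [L, O, R, G, J]
Visit L → queue [O, R, G, J]
Visit O → queue [R, G, J]
Visit R → queue [G, J]
Visit G → queue [J]
Visit J → queue []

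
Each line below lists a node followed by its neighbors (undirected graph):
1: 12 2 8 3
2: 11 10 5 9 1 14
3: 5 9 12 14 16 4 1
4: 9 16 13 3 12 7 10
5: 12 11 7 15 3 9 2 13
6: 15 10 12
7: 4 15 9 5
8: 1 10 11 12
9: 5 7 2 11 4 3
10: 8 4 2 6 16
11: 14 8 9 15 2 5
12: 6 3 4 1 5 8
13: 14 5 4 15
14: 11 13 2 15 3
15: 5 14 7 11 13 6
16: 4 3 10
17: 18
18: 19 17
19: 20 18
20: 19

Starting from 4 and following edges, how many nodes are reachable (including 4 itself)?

16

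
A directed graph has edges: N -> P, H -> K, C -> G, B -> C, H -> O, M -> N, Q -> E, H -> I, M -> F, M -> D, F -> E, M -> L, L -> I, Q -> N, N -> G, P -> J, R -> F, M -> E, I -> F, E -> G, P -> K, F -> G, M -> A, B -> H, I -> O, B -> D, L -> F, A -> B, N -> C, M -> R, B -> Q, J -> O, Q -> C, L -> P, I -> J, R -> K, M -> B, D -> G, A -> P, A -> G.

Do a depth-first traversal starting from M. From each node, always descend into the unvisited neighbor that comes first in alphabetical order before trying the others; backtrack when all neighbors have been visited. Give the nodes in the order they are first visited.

M → A → B → C → G → D → H → I → F → E → J → O → K → Q → N → P → L → R

Visit M
M → A
A → B
B → C
C → G
B → D
B → H
H → I
I → F
F → E
I → J
J → O
H → K
B → Q
Q → N
N → P
M → L
M → R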